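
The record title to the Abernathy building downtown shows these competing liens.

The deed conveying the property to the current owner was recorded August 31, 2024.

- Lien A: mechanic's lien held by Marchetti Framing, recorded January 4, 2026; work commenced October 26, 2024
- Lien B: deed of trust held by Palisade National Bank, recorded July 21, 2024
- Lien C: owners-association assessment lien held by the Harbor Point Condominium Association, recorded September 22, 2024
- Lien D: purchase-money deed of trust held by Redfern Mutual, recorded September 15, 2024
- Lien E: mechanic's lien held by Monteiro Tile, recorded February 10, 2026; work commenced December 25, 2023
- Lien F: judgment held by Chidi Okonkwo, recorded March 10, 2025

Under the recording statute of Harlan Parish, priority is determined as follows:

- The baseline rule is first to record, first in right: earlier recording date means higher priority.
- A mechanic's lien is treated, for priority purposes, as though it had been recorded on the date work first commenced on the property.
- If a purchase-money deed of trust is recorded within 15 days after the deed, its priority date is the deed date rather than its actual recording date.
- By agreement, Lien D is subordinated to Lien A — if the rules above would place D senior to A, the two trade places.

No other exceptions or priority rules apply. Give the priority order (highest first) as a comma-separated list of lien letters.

First, effective dates: A is treated as recorded October 26, 2024, the work-commencement date; D relates back to the deed date August 31, 2024; E's effective date is December 25, 2023, when work began.
By effective date: E (December 25, 2023), B (July 21, 2024), D (August 31, 2024), C (September 22, 2024), A (October 26, 2024), F (March 10, 2025).
D would otherwise be senior to A, so under the subordination agreement D and A exchange positions.

E, B, A, C, D, F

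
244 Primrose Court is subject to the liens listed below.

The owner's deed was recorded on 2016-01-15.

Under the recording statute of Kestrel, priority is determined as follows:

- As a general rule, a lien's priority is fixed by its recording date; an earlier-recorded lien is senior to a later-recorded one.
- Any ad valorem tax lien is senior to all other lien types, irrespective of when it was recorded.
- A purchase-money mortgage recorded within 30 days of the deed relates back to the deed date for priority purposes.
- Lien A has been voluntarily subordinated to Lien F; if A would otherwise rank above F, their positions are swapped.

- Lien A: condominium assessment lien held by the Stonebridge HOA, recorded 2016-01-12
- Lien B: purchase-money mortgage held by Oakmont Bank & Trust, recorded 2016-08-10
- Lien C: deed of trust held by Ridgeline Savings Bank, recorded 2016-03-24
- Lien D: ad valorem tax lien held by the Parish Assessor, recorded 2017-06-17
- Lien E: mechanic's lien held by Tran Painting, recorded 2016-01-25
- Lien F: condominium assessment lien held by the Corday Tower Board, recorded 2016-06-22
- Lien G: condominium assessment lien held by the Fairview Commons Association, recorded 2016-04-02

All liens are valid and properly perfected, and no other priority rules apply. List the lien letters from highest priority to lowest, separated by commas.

Effective dates: B was recorded 208 days after the deed, outside the 30-day window, so it keeps its recording date.
As an ad valorem tax lien, D is senior to every other lien.
Among the remaining liens, by effective date: A (2016-01-12), E (2016-01-25), C (2016-03-24), G (2016-04-02), F (2016-06-22), B (2016-08-10).
Because A would otherwise rank above F, the subordination swaps them.

D, F, E, C, G, A, B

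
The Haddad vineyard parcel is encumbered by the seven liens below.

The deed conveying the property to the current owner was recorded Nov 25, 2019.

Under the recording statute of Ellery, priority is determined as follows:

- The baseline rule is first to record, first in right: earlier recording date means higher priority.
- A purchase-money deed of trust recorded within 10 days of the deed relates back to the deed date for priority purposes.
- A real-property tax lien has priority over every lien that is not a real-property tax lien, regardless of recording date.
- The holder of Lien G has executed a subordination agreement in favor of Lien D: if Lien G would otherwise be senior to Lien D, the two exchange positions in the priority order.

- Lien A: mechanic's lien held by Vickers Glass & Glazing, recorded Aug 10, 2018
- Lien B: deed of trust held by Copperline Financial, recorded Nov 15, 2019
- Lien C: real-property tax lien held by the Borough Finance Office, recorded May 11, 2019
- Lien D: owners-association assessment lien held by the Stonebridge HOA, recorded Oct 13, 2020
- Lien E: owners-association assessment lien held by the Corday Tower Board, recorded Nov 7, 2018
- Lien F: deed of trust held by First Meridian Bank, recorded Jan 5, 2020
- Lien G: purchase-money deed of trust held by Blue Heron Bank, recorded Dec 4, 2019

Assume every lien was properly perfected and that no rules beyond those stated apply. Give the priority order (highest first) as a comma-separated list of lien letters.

Effective dates: G was recorded within the 10-day window, so its effective date is the deed date Nov 25, 2019.
C is a real-property tax lien, so it outranks all other liens regardless of date.
Among the remaining liens, by effective date: A (Aug 10, 2018), E (Nov 7, 2018), B (Nov 15, 2019), G (Nov 25, 2019), F (Jan 5, 2020), D (Oct 13, 2020).
The subordination applies — G was senior to D — so G and D swap.

C, A, E, B, D, F, G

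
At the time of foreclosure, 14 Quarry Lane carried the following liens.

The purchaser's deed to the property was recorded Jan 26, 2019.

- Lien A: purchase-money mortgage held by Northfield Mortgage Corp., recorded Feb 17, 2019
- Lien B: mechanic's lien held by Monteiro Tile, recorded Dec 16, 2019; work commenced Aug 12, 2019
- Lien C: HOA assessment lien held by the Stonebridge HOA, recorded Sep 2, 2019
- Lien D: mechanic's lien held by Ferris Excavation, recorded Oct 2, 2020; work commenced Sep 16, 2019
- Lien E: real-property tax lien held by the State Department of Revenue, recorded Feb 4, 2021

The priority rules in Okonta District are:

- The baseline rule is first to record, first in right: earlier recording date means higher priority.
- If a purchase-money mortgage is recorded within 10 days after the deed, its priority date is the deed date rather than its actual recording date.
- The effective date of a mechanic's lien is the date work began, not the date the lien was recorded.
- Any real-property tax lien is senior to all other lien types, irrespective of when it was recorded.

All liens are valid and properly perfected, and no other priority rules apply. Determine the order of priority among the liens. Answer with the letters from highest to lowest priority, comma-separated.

E, A, B, C, D

Adjusting effective dates: A was recorded 22 days after the deed, outside the 10-day window, so it keeps its recording date; B relates back to Aug 12, 2019 (work commenced); D is treated as recorded Sep 16, 2019, the work-commencement date.
E is a real-property tax lien and takes priority over every other lien.
Ordering the rest by effective date: A (Feb 17, 2019), B (Aug 12, 2019), C (Sep 2, 2019), D (Sep 16, 2019).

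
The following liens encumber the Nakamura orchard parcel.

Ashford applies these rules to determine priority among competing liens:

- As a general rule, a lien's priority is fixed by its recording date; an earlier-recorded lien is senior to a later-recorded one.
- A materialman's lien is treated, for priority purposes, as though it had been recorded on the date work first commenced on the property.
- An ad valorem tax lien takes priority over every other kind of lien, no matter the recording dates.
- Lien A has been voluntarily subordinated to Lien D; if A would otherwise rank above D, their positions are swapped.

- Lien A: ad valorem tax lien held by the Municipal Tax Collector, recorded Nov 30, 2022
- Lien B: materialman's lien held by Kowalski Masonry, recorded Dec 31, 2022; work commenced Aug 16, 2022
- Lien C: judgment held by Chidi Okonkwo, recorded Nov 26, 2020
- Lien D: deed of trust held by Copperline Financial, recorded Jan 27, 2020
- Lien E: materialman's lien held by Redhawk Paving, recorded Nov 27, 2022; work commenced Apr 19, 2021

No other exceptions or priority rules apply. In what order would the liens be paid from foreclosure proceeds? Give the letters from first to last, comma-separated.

Effective dates after the stated exceptions: B is treated as recorded Aug 16, 2022, the work-commencement date; E relates back to Apr 19, 2021 (work commenced).
As an ad valorem tax lien, A is senior to every other lien.
Ordering the rest by effective date: D (Jan 27, 2020), C (Nov 26, 2020), E (Apr 19, 2021), B (Aug 16, 2022).
The subordination applies — A was senior to D — so A and D swap.

D, A, C, E, B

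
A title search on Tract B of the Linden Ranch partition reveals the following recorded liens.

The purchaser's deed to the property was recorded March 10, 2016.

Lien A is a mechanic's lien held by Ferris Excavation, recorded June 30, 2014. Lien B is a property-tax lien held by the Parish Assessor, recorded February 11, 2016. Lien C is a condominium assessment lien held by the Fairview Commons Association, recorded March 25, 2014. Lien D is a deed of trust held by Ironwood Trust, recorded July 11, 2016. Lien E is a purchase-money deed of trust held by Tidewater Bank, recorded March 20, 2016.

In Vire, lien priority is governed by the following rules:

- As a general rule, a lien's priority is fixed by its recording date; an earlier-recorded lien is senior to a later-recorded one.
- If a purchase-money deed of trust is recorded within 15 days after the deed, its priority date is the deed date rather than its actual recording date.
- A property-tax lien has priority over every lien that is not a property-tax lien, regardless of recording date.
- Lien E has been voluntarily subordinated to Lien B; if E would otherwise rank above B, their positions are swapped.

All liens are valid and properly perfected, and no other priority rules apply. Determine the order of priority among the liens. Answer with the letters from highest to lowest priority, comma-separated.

B, C, A, E, D

First, effective dates: E relates back to the deed date March 10, 2016.
As a property-tax lien, B is senior to every other lien.
Among the remaining liens, by effective date: C (March 25, 2014), A (June 30, 2014), E (March 10, 2016), D (July 11, 2016).
Since E is not senior to B, the subordination leaves the order unchanged.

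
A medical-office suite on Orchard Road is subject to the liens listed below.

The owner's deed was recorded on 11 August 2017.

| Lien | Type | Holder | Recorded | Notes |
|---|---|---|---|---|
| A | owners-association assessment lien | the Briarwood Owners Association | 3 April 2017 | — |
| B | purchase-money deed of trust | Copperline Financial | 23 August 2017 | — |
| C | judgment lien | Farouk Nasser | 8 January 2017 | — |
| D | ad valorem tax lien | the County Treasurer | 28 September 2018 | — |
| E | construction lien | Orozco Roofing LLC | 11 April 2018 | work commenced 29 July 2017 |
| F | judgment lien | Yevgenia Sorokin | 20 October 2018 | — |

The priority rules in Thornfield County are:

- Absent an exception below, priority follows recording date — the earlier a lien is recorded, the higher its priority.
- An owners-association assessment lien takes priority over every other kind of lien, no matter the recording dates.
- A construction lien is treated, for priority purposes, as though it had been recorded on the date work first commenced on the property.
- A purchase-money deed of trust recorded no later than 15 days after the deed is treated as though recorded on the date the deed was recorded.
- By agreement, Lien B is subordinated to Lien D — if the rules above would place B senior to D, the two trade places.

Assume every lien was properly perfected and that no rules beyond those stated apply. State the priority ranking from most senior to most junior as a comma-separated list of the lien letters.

A, C, E, D, B, F

Effective dates: B's effective date is the deed date, 11 August 2017; E's effective date is 29 July 2017, when work began.
A is an owners-association assessment lien and takes priority over every other lien.
Remaining liens by effective date: C (8 January 2017), E (29 July 2017), B (11 August 2017), D (28 September 2018), F (20 October 2018).
Because B would otherwise rank above D, the subordination swaps them.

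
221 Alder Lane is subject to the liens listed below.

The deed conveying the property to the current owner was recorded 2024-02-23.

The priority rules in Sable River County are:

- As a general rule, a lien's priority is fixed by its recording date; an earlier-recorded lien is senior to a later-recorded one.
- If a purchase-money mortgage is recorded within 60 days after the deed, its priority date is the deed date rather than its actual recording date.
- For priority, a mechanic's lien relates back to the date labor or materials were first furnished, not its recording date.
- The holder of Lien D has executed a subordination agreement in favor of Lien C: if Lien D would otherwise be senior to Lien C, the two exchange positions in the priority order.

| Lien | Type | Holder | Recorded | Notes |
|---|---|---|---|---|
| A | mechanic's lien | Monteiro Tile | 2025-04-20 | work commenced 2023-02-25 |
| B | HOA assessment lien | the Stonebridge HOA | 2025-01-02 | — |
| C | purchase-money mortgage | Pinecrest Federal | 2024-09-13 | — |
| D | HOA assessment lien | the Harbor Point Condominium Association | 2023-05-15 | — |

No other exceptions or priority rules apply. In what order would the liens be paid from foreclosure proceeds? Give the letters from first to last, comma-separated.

A, C, D, B

First, effective dates: A relates back to 2023-02-25 (work commenced); C missed the 60-day window (203 days after the deed), so its recording date stands.
Sorted by effective date: A (2023-02-25), D (2023-05-15), C (2024-09-13), B (2025-01-02).
Because D would otherwise rank above C, the subordination swaps them.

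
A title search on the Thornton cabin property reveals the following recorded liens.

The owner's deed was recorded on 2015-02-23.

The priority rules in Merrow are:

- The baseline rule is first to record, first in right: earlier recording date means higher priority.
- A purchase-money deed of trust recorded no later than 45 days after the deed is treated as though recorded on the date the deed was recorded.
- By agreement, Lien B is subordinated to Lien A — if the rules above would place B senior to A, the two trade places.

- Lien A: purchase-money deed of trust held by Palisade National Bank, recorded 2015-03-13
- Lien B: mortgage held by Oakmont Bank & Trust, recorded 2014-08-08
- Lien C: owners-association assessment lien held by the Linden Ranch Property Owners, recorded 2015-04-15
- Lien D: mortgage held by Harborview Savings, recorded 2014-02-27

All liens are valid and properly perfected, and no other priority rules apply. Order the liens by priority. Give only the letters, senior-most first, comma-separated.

D, A, B, C

Effective dates after the stated exceptions: A relates back to the deed date 2015-02-23.
Ordering by effective date: D (2014-02-27), B (2014-08-08), A (2015-02-23), C (2015-04-15).
B is senior to A before the subordination, so the two trade places.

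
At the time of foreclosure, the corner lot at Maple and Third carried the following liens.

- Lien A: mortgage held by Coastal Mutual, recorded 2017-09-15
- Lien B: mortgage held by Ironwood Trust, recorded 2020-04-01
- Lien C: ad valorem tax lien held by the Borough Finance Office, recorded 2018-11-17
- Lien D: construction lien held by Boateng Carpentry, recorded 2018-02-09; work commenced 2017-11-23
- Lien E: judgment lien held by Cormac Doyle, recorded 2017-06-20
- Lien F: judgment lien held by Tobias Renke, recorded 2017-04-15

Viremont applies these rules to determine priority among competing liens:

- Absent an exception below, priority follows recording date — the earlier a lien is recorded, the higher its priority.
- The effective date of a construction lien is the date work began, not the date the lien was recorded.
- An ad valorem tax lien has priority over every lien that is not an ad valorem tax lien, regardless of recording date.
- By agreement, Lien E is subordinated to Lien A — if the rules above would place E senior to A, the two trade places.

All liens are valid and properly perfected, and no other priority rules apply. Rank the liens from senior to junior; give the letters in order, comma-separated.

C, F, A, E, D, B

Adjusting effective dates: D relates back to 2017-11-23 (work commenced).
C is an ad valorem tax lien, so it outranks all other liens regardless of date.
Ordering the rest by effective date: F (2017-04-15), E (2017-06-20), A (2017-09-15), D (2017-11-23), B (2020-04-01).
E is senior to A before the subordination, so the two trade places.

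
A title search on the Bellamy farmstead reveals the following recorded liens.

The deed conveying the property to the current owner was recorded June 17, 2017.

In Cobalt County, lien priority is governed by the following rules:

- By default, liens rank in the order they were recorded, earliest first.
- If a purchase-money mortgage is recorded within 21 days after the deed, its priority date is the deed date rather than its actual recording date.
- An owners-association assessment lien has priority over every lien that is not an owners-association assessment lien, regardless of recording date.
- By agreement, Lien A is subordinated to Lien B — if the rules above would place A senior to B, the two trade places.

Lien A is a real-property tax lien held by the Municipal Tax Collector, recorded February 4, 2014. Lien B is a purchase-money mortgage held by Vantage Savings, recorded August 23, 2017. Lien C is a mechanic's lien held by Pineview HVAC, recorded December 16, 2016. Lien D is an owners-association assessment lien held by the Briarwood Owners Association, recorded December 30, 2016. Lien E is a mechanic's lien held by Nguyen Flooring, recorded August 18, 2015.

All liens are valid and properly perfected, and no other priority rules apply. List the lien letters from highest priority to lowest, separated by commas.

Adjusting effective dates: B missed the 21-day window (67 days after the deed), so its recording date stands.
As an owners-association assessment lien, D is senior to every other lien.
Among the remaining liens, by effective date: A (February 4, 2014), E (August 18, 2015), C (December 16, 2016), B (August 23, 2017).
The subordination applies — A was senior to B — so A and B swap.

D, B, E, C, A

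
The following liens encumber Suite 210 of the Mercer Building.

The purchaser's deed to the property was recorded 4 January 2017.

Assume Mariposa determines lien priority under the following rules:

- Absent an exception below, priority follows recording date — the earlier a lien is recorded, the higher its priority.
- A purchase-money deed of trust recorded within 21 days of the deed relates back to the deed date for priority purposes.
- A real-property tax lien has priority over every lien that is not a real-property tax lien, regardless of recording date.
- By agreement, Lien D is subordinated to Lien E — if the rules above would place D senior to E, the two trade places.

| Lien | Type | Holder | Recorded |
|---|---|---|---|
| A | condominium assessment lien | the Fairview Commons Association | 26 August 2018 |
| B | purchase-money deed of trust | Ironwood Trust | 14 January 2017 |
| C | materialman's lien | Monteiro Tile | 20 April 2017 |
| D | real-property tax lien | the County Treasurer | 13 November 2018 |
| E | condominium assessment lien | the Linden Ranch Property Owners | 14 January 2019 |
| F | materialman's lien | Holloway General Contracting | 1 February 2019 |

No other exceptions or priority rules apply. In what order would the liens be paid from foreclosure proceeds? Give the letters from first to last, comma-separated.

Effective dates: B relates back to the deed date 4 January 2017.
D, as a real-property tax lien, has superpriority and ranks first.
Ordering the rest by effective date: B (4 January 2017), C (20 April 2017), A (26 August 2018), E (14 January 2019), F (1 February 2019).
The subordination applies — D was senior to E — so D and E swap.

E, B, C, A, D, F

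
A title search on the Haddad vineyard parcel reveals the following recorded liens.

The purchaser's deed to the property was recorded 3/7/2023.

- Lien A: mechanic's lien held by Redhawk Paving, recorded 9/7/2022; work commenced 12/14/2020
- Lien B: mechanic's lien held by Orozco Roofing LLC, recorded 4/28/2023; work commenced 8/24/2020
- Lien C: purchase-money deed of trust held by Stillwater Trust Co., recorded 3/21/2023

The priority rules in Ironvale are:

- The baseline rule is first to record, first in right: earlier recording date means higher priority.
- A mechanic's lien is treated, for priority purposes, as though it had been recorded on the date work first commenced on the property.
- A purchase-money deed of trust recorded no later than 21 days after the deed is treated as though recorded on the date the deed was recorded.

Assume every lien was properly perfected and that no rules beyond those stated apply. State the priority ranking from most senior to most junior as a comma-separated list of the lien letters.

B, A, C

Effective dates: A is treated as recorded 12/14/2020, the work-commencement date; B's effective date is 8/24/2020, when work began; C's effective date is the deed date, 3/7/2023.
Sorted by effective date: B (8/24/2020), A (12/14/2020), C (3/7/2023).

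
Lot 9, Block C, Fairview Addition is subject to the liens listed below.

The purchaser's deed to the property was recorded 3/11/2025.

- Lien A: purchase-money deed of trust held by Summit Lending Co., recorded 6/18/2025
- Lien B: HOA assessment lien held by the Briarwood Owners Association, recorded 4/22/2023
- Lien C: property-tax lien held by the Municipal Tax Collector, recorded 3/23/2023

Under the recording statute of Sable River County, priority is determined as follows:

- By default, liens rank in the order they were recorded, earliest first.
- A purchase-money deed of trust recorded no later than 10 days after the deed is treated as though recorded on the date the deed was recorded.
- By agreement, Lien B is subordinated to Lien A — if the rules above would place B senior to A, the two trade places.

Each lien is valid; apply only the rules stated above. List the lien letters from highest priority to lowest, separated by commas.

C, A, B

First, effective dates: A was recorded 99 days after the deed — beyond 10 days — so no relation-back applies.
By effective date: C (3/23/2023), B (4/22/2023), A (6/18/2025).
The subordination applies — B was senior to A — so B and A swap.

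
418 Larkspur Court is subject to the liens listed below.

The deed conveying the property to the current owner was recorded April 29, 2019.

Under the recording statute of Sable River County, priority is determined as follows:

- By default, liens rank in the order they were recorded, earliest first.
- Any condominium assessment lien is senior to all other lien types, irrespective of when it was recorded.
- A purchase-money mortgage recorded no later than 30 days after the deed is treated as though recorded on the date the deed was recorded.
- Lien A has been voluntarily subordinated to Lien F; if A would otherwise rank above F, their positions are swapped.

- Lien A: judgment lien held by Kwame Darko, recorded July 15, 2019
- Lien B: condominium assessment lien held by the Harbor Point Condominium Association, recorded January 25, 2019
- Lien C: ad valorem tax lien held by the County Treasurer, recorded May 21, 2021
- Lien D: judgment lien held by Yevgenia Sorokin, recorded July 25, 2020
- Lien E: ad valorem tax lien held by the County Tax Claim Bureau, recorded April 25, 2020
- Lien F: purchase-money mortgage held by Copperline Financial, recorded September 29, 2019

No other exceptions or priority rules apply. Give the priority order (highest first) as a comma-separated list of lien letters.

B, F, A, E, D, C

Adjusting effective dates: F was recorded 153 days after the deed — beyond 30 days — so no relation-back applies.
B is a condominium assessment lien, so it outranks all other liens regardless of date.
The other liens, earliest effective date first: A (July 15, 2019), F (September 29, 2019), E (April 25, 2020), D (July 25, 2020), C (May 21, 2021).
Because A would otherwise rank above F, the subordination swaps them.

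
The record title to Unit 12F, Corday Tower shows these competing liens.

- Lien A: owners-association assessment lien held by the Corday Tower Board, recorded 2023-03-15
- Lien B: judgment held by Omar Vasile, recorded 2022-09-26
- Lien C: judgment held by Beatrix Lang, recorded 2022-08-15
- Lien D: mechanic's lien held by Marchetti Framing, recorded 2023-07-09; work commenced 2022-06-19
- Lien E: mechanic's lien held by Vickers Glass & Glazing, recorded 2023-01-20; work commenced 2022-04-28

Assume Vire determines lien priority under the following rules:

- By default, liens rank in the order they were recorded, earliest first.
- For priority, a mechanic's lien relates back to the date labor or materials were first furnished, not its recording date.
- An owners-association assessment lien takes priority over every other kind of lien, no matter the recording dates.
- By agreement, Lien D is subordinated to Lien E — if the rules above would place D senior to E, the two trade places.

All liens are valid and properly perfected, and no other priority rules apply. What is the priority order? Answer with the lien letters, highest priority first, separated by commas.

A, E, D, C, B

First, effective dates: D is treated as recorded 2022-06-19, the work-commencement date; E's effective date is 2022-04-28, when work began.
A, as an owners-association assessment lien, has superpriority and ranks first.
Ordering the rest by effective date: E (2022-04-28), D (2022-06-19), C (2022-08-15), B (2022-09-26).
Since D is not senior to E, the subordination leaves the order unchanged.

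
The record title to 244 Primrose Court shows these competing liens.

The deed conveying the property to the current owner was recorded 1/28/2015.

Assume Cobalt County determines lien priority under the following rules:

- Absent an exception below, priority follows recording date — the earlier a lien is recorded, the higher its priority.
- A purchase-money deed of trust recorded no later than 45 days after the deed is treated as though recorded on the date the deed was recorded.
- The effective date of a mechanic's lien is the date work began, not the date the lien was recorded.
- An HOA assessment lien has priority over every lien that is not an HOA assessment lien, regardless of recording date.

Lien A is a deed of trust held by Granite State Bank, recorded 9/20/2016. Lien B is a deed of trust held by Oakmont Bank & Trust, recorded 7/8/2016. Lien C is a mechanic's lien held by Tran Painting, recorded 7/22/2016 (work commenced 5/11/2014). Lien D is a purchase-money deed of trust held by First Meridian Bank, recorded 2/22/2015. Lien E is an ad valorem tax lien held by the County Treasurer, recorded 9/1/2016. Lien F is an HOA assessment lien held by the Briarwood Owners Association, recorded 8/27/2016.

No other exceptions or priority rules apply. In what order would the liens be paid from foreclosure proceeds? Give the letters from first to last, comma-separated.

F, C, D, B, E, A

Effective dates after the stated exceptions: C's effective date is 5/11/2014, when work began; D relates back to the deed date 1/28/2015.
F, as an HOA assessment lien, has superpriority and ranks first.
Among the remaining liens, by effective date: C (5/11/2014), D (1/28/2015), B (7/8/2016), E (9/1/2016), A (9/20/2016).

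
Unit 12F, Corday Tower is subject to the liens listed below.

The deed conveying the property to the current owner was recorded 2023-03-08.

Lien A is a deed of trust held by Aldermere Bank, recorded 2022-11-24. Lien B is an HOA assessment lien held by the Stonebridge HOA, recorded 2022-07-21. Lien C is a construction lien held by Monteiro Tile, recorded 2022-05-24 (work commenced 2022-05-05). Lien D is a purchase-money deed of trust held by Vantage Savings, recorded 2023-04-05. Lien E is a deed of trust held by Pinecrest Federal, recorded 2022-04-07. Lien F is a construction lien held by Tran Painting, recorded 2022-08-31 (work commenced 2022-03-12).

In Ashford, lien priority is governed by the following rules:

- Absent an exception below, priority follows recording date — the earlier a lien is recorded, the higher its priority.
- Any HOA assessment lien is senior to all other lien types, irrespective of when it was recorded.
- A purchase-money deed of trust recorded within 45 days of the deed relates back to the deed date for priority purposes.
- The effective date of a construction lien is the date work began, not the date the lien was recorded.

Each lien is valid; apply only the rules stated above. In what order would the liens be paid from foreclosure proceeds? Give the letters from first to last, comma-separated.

B, F, E, C, A, D

Adjusting effective dates: C relates back to 2022-05-05 (work commenced); D relates back to the deed date 2023-03-08; F's effective date is 2022-03-12, when work began.
B is an HOA assessment lien and takes priority over every other lien.
Among the remaining liens, by effective date: F (2022-03-12), E (2022-04-07), C (2022-05-05), A (2022-11-24), D (2023-03-08).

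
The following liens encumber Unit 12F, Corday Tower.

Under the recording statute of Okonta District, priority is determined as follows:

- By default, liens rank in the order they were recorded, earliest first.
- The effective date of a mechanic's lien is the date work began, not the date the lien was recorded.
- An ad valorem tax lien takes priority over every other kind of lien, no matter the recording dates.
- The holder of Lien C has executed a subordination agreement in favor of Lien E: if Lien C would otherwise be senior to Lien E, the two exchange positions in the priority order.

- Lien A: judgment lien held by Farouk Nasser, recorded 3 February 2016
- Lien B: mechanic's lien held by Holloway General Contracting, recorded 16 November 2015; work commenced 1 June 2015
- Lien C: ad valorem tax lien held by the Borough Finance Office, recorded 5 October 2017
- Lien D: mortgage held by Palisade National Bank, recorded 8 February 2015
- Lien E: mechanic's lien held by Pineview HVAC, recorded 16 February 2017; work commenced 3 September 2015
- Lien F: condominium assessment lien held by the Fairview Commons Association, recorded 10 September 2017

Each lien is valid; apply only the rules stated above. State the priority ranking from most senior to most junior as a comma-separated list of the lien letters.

Effective dates: B's effective date is 1 June 2015, when work began; E relates back to 3 September 2015 (work commenced).
C is an ad valorem tax lien, so it outranks all other liens regardless of date.
Ordering the rest by effective date: D (8 February 2015), B (1 June 2015), E (3 September 2015), A (3 February 2016), F (10 September 2017).
The subordination applies — C was senior to E — so C and E swap.

E, D, B, C, A, F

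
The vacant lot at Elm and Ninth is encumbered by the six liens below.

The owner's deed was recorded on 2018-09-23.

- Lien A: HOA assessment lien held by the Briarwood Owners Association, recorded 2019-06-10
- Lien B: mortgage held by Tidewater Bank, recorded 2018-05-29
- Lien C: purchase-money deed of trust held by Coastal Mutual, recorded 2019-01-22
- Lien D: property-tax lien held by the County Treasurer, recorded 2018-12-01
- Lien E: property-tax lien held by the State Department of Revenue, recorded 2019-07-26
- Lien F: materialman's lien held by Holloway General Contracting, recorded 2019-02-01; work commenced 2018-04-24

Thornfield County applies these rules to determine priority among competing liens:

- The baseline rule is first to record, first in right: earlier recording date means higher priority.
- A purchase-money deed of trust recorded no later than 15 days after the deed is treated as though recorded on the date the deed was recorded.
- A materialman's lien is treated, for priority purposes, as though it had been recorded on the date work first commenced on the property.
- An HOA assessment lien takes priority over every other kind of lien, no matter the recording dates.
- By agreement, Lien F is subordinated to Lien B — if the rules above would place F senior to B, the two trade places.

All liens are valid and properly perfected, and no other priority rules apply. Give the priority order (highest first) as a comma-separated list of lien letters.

A, B, F, D, C, E

Effective dates: C missed the 15-day window (121 days after the deed), so its recording date stands; F is treated as recorded 2018-04-24, the work-commencement date.
A is an HOA assessment lien, so it outranks all other liens regardless of date.
Ordering the rest by effective date: F (2018-04-24), B (2018-05-29), D (2018-12-01), C (2019-01-22), E (2019-07-26).
F is senior to B before the subordination, so the two trade places.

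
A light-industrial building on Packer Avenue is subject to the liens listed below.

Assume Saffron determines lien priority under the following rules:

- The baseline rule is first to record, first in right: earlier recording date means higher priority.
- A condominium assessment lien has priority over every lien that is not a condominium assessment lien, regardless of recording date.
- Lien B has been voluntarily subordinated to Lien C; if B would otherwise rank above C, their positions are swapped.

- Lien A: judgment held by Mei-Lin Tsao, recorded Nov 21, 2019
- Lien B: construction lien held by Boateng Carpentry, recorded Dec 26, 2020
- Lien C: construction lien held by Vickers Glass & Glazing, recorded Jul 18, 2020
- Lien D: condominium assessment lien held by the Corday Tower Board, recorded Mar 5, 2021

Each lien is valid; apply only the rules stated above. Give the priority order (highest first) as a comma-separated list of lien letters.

D, A, C, B

D is a condominium assessment lien and takes priority over every other lien.
Ordering the rest by effective date: A (Nov 21, 2019), C (Jul 18, 2020), B (Dec 26, 2020).
Since B is not senior to C, the subordination leaves the order unchanged.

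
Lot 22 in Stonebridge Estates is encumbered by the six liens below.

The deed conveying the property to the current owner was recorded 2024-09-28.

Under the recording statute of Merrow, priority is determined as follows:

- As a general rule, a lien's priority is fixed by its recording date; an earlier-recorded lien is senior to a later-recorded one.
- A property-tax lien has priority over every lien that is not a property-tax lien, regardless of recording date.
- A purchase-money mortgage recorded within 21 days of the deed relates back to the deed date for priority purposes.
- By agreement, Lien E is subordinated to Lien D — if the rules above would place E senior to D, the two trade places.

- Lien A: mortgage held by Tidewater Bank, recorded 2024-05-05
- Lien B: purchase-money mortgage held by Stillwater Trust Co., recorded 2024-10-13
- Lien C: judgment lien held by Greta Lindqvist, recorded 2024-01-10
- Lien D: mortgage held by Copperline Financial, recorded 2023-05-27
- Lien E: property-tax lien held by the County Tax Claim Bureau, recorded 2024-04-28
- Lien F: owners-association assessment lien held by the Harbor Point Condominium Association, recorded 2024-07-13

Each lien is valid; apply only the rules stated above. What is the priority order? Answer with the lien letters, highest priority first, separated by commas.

D, E, C, A, F, B

Effective dates: B was recorded within the 21-day window, so its effective date is the deed date 2024-09-28.
E is a property-tax lien, so it outranks all other liens regardless of date.
Among the remaining liens, by effective date: D (2023-05-27), C (2024-01-10), A (2024-05-05), F (2024-07-13), B (2024-09-28).
The subordination applies — E was senior to D — so E and D swap.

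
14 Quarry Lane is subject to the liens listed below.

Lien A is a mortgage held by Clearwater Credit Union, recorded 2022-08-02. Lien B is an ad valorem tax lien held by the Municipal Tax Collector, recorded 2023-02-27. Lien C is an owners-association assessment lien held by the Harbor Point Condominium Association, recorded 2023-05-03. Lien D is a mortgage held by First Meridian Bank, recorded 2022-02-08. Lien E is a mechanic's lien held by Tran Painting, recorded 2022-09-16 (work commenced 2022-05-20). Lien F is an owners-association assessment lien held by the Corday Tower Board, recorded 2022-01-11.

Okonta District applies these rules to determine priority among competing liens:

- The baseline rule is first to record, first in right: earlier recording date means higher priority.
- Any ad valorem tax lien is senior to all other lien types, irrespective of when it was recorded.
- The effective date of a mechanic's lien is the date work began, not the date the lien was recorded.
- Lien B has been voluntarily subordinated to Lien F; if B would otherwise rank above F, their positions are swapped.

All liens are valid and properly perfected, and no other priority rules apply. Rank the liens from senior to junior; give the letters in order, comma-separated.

F, B, D, E, A, C

Effective dates: E relates back to 2022-05-20 (work commenced).
B is an ad valorem tax lien and takes priority over every other lien.
The other liens, earliest effective date first: F (2022-01-11), D (2022-02-08), E (2022-05-20), A (2022-08-02), C (2023-05-03).
Because B would otherwise rank above F, the subordination swaps them.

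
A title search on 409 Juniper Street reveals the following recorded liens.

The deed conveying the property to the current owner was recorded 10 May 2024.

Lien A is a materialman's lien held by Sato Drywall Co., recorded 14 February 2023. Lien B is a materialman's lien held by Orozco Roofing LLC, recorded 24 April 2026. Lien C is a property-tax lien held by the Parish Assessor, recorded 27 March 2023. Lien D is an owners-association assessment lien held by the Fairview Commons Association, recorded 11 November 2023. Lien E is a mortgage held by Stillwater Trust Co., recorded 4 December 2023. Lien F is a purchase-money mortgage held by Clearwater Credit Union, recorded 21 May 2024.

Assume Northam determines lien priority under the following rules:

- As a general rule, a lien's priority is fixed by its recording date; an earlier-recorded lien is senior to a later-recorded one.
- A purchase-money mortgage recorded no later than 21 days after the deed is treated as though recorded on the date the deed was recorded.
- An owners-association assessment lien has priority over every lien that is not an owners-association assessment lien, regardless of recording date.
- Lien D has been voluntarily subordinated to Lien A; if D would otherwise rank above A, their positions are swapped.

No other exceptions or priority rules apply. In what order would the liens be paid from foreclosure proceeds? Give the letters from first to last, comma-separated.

Effective dates after the stated exceptions: F was recorded within the 21-day window, so its effective date is the deed date 10 May 2024.
D, as an owners-association assessment lien, has superpriority and ranks first.
Remaining liens by effective date: A (14 February 2023), C (27 March 2023), E (4 December 2023), F (10 May 2024), B (24 April 2026).
The subordination applies — D was senior to A — so D and A swap.

A, D, C, E, F, B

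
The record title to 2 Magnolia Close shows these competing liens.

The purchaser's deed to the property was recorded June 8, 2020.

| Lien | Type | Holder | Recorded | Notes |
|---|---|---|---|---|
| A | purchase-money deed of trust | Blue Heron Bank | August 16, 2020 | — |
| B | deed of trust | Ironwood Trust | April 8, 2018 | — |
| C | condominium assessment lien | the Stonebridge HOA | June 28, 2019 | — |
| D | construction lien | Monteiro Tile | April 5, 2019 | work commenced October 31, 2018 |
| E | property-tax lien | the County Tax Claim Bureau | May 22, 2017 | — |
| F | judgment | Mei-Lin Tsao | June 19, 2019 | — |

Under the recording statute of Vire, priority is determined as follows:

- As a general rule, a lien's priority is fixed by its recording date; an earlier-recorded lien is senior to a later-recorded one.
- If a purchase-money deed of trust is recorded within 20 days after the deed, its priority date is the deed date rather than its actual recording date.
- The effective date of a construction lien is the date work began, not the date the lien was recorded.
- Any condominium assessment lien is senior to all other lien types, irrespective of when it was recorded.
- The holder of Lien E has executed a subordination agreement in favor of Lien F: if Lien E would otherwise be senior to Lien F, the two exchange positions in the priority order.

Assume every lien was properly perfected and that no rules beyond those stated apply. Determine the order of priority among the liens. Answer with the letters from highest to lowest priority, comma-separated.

First, effective dates: A missed the 20-day window (69 days after the deed), so its recording date stands; D is treated as recorded October 31, 2018, the work-commencement date.
As a condominium assessment lien, C is senior to every other lien.
Remaining liens by effective date: E (May 22, 2017), B (April 8, 2018), D (October 31, 2018), F (June 19, 2019), A (August 16, 2020).
Because E would otherwise rank above F, the subordination swaps them.

C, F, B, D, E, A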